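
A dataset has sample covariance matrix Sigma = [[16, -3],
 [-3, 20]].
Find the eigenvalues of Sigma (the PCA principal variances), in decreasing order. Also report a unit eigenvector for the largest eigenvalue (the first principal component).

Step 1 — characteristic polynomial of 2×2 Sigma:
  det(Sigma - λI) = λ² - trace · λ + det = 0.
  trace = 16 + 20 = 36, det = 16·20 - (-3)² = 311.
Step 2 — discriminant:
  Δ = trace² - 4·det = 1296 - 1244 = 52.
Step 3 — eigenvalues:
  λ = (trace ± √Δ)/2 = (36 ± 7.2111)/2,
  λ_1 = 21.6056,  λ_2 = 14.3944.

Step 4 — unit eigenvector for λ_1: solve (Sigma - λ_1 I)v = 0. First row:
  (16 - 21.6056)·v_x + (-3)·v_y = 0, i.e. (-5.6056)·v_x + (-3)·v_y = 0,
  so v ∝ (b, λ_1 - a) = (-3, 5.6056); multiply by -1 so the first entry is positive: u = (3, -5.6056).
  ||u|| = √((3)² + (-5.6056)²) = √(40.4222) ≈ 6.3578,
  v_1 = u/||u|| ≈ (0.4719, -0.8817) (||v_1|| = 1).

λ_1 = 21.6056,  λ_2 = 14.3944;  v_1 ≈ (0.4719, -0.8817)


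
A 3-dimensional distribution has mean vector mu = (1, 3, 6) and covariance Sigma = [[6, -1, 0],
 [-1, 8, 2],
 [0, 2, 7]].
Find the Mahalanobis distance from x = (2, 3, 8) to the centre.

Step 1 — centre the observation: (x - mu) = (1, 0, 2).

Step 2 — invert Sigma (cofactor / det for 3×3, or solve directly):
  Sigma^{-1} = [[0.1705, 0.023, -0.0066],
 [0.023, 0.1377, -0.0393],
 [-0.0066, -0.0393, 0.1541]].

Step 3 — form the quadratic (x - mu)^T · Sigma^{-1} · (x - mu):
  Sigma^{-1} · (x - mu) = (0.1574, -0.0557, 0.3016).
  (x - mu)^T · [Sigma^{-1} · (x - mu)] = (1)·(0.1574) + (0)·(-0.0557) + (2)·(0.3016) = 0.7607.

Step 4 — take square root: d = √(0.7607) ≈ 0.8722.

d(x, mu) = √(0.7607) ≈ 0.8722


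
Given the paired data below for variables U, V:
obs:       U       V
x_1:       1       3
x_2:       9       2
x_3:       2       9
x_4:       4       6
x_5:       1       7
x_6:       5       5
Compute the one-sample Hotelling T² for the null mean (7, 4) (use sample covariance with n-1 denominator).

Step 1 — sample mean vector:
  mean(U) = (1 + 9 + 2 + 4 + 1 + 5) / 6 = 22/6 = 3.6667
  mean(V) = (3 + 2 + 9 + 6 + 7 + 5) / 6 = 32/6 = 5.3333
  x̄ = (3.6667, 5.3333),  deviation x̄ - mu_0 = (3.6667, 5.3333) - (7, 4) = (-3.3333, 1.3333).

Step 2 — sample covariance matrix, S[i,j] = (1/(n-1)) · Σ_k (x_{k,i} - mean_i) · (x_{k,j} - mean_j), divisor n-1 = 5:
  S[U,U] = ((-2.6667)·(-2.6667) + (5.3333)·(5.3333) + (-1.6667)·(-1.6667) + (0.3333)·(0.3333) + (-2.6667)·(-2.6667) + (1.3333)·(1.3333)) / 5 = 47.3333/5 = 9.4667
  S[U,V] = ((-2.6667)·(-2.3333) + (5.3333)·(-3.3333) + (-1.6667)·(3.6667) + (0.3333)·(0.6667) + (-2.6667)·(1.6667) + (1.3333)·(-0.3333)) / 5 = -22.3333/5 = -4.4667
  S[V,V] = ((-2.3333)·(-2.3333) + (-3.3333)·(-3.3333) + (3.6667)·(3.6667) + (0.6667)·(0.6667) + (1.6667)·(1.6667) + (-0.3333)·(-0.3333)) / 5 = 33.3333/5 = 6.6667
  S = [[9.4667, -4.4667],
 [-4.4667, 6.6667]].

Step 3 — invert S. det(S) = 9.4667·6.6667 - (-4.4667)² = 43.16.
  S^{-1} = (1/det) · [[d, -b], [-b, a]] = [[0.1545, 0.1035],
 [0.1035, 0.2193]].

Step 4 — quadratic form (x̄ - mu_0)^T · S^{-1} · (x̄ - mu_0):
  S^{-1} · (x̄ - mu_0) = (-0.3769, -0.0525),
  (x̄ - mu_0)^T · [...] = (-3.3333)·(-0.3769) + (1.3333)·(-0.0525) = 1.1863.

Step 5 — scale by n: T² = 6 · 1.1863 = 7.1177.

T² ≈ 7.1177


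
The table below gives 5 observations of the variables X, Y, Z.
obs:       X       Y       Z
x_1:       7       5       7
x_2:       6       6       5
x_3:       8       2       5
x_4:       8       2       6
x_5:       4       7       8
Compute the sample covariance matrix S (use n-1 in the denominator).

Step 1 — column means:
  mean(X) = (7 + 6 + 8 + 8 + 4) / 5 = 33/5 = 6.6
  mean(Y) = (5 + 6 + 2 + 2 + 7) / 5 = 22/5 = 4.4
  mean(Z) = (7 + 5 + 5 + 6 + 8) / 5 = 31/5 = 6.2

Step 2 — sample covariance S[i,j] = (1/(n-1)) · Σ_k (x_{k,i} - mean_i) · (x_{k,j} - mean_j), with n-1 = 4.
  S[X,X] = ((0.4)·(0.4) + (-0.6)·(-0.6) + (1.4)·(1.4) + (1.4)·(1.4) + (-2.6)·(-2.6)) / 4 = 11.2/4 = 2.8
  S[X,Y] = ((0.4)·(0.6) + (-0.6)·(1.6) + (1.4)·(-2.4) + (1.4)·(-2.4) + (-2.6)·(2.6)) / 4 = -14.2/4 = -3.55
  S[X,Z] = ((0.4)·(0.8) + (-0.6)·(-1.2) + (1.4)·(-1.2) + (1.4)·(-0.2) + (-2.6)·(1.8)) / 4 = -5.6/4 = -1.4
  S[Y,Y] = ((0.6)·(0.6) + (1.6)·(1.6) + (-2.4)·(-2.4) + (-2.4)·(-2.4) + (2.6)·(2.6)) / 4 = 21.2/4 = 5.3
  S[Y,Z] = ((0.6)·(0.8) + (1.6)·(-1.2) + (-2.4)·(-1.2) + (-2.4)·(-0.2) + (2.6)·(1.8)) / 4 = 6.6/4 = 1.65
  S[Z,Z] = ((0.8)·(0.8) + (-1.2)·(-1.2) + (-1.2)·(-1.2) + (-0.2)·(-0.2) + (1.8)·(1.8)) / 4 = 6.8/4 = 1.7

S is symmetric (S[j,i] = S[i,j]). Assembling:

S = [[2.8, -3.55, -1.4],
 [-3.55, 5.3, 1.65],
 [-1.4, 1.65, 1.7]]


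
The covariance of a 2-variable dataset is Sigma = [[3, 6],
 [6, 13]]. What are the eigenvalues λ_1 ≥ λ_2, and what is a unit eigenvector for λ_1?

Step 1 — characteristic polynomial of 2×2 Sigma:
  det(Sigma - λI) = λ² - trace · λ + det = 0.
  trace = 3 + 13 = 16, det = 3·13 - (6)² = 3.
Step 2 — discriminant:
  Δ = trace² - 4·det = 256 - 12 = 244.
Step 3 — eigenvalues:
  λ = (trace ± √Δ)/2 = (16 ± 15.6205)/2,
  λ_1 = 15.8102,  λ_2 = 0.1898.

Step 4 — unit eigenvector for λ_1: solve (Sigma - λ_1 I)v = 0. First row:
  (3 - 15.8102)·v_x + (6)·v_y = 0, i.e. (-12.8102)·v_x + (6)·v_y = 0,
  so v ∝ (b, λ_1 - a) = (6, 12.8102) = u.
  ||u|| = √((6)² + (12.8102)²) = √(200.1025) ≈ 14.1458,
  v_1 = u/||u|| ≈ (0.4242, 0.9056) (||v_1|| = 1).

λ_1 = 15.8102,  λ_2 = 0.1898;  v_1 ≈ (0.4242, 0.9056)


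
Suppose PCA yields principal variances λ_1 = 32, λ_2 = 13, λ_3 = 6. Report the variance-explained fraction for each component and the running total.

Step 1 — total variance = trace(Sigma) = Σ λ_i = 32 + 13 + 6 = 51.

Step 2 — fraction explained by component i = λ_i / Σ λ:
  PC1: 32/51 = 0.6275
  PC2: 13/51 = 0.2549
  PC3: 6/51 = 0.1176

Step 3 — cumulative fraction after k components = (λ_1 + ... + λ_k) / Σ λ:
  k = 1: 32/51 = 0.6275
  k = 2: (32 + 13)/51 = 45/51 = 0.8824
  k = 3: (32 + 13 + 6)/51 = 51/51 = 1

Summary (fraction, with percent):

explained: PC1 0.6275 (62.75%), PC2 0.2549 (25.49%), PC3 0.1176 (11.76%);  cumulative: 0.6275, 0.8824, 1


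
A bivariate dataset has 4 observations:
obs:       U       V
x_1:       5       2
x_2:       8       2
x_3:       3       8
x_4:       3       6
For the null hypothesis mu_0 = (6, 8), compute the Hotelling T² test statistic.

Step 1 — sample mean vector:
  mean(U) = (5 + 8 + 3 + 3) / 4 = 19/4 = 4.75
  mean(V) = (2 + 2 + 8 + 6) / 4 = 18/4 = 4.5
  x̄ = (4.75, 4.5),  deviation x̄ - mu_0 = (4.75, 4.5) - (6, 8) = (-1.25, -3.5).

Step 2 — sample covariance matrix, S[i,j] = (1/(n-1)) · Σ_k (x_{k,i} - mean_i) · (x_{k,j} - mean_j), divisor n-1 = 3:
  S[U,U] = ((0.25)·(0.25) + (3.25)·(3.25) + (-1.75)·(-1.75) + (-1.75)·(-1.75)) / 3 = 16.75/3 = 5.5833
  S[U,V] = ((0.25)·(-2.5) + (3.25)·(-2.5) + (-1.75)·(3.5) + (-1.75)·(1.5)) / 3 = -17.5/3 = -5.8333
  S[V,V] = ((-2.5)·(-2.5) + (-2.5)·(-2.5) + (3.5)·(3.5) + (1.5)·(1.5)) / 3 = 27/3 = 9
  S = [[5.5833, -5.8333],
 [-5.8333, 9]].

Step 3 — invert S. det(S) = 5.5833·9 - (-5.8333)² = 16.2222.
  S^{-1} = (1/det) · [[d, -b], [-b, a]] = [[0.5548, 0.3596],
 [0.3596, 0.3442]].

Step 4 — quadratic form (x̄ - mu_0)^T · S^{-1} · (x̄ - mu_0):
  S^{-1} · (x̄ - mu_0) = (-1.9521, -1.6541),
  (x̄ - mu_0)^T · [...] = (-1.25)·(-1.9521) + (-3.5)·(-1.6541) = 8.2295.

Step 5 — scale by n: T² = 4 · 8.2295 = 32.9178.

T² ≈ 32.9178


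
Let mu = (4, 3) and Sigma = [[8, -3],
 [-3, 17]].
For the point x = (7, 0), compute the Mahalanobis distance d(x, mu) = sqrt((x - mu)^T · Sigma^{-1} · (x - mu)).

Step 1 — centre the observation: (x - mu) = (3, -3).

Step 2 — invert Sigma. det(Sigma) = 8·17 - (-3)² = 127.
  Sigma^{-1} = (1/det) · [[d, -b], [-b, a]] = [[0.1339, 0.0236],
 [0.0236, 0.063]].

Step 3 — form the quadratic (x - mu)^T · Sigma^{-1} · (x - mu):
  Sigma^{-1} · (x - mu) = (0.3307, -0.1181).
  (x - mu)^T · [Sigma^{-1} · (x - mu)] = (3)·(0.3307) + (-3)·(-0.1181) = 1.3465.

Step 4 — take square root: d = √(1.3465) ≈ 1.1604.

d(x, mu) = √(1.3465) ≈ 1.1604


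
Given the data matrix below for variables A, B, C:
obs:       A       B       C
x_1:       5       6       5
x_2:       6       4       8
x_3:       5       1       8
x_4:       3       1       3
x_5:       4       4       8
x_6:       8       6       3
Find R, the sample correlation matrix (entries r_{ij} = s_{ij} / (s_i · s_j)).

Step 1 — column means:
  mean(A) = (5 + 6 + 5 + 3 + 4 + 8) / 6 = 31/6 = 5.1667
  mean(B) = (6 + 4 + 1 + 1 + 4 + 6) / 6 = 22/6 = 3.6667
  mean(C) = (5 + 8 + 8 + 3 + 8 + 3) / 6 = 35/6 = 5.8333

Step 2 — sample variances and covariances s[i,j] = (1/(n-1)) · Σ_k (x_{k,i} - mean_i) · (x_{k,j} - mean_j), with n-1 = 5:
  s[A,A] = ((-0.1667)·(-0.1667) + (0.8333)·(0.8333) + (-0.1667)·(-0.1667) + (-2.1667)·(-2.1667) + (-1.1667)·(-1.1667) + (2.8333)·(2.8333)) / 5 = 14.8333/5 = 2.9667
  s[A,B] = ((-0.1667)·(2.3333) + (0.8333)·(0.3333) + (-0.1667)·(-2.6667) + (-2.1667)·(-2.6667) + (-1.1667)·(0.3333) + (2.8333)·(2.3333)) / 5 = 12.3333/5 = 2.4667
  s[A,C] = ((-0.1667)·(-0.8333) + (0.8333)·(2.1667) + (-0.1667)·(2.1667) + (-2.1667)·(-2.8333) + (-1.1667)·(2.1667) + (2.8333)·(-2.8333)) / 5 = -2.8333/5 = -0.5667
  s[B,B] = ((2.3333)·(2.3333) + (0.3333)·(0.3333) + (-2.6667)·(-2.6667) + (-2.6667)·(-2.6667) + (0.3333)·(0.3333) + (2.3333)·(2.3333)) / 5 = 25.3333/5 = 5.0667
  s[B,C] = ((2.3333)·(-0.8333) + (0.3333)·(2.1667) + (-2.6667)·(2.1667) + (-2.6667)·(-2.8333) + (0.3333)·(2.1667) + (2.3333)·(-2.8333)) / 5 = -5.3333/5 = -1.0667
  s[C,C] = ((-0.8333)·(-0.8333) + (2.1667)·(2.1667) + (2.1667)·(2.1667) + (-2.8333)·(-2.8333) + (2.1667)·(2.1667) + (-2.8333)·(-2.8333)) / 5 = 30.8333/5 = 6.1667
  Sample standard deviations s_i = √(s[i,i]):
  s(A) = √(2.9667) = 1.7224
  s(B) = √(5.0667) = 2.2509
  s(C) = √(6.1667) = 2.4833

Step 3 — r_{ij} = s_{ij} / (s_i · s_j):
  r[A,A] = 1 (diagonal).
  r[A,B] = 2.4667 / (1.7224 · 2.2509) = 2.4667 / 3.877 = 0.6362
  r[A,C] = -0.5667 / (1.7224 · 2.4833) = -0.5667 / 4.2772 = -0.1325
  r[B,B] = 1 (diagonal).
  r[B,C] = -1.0667 / (2.2509 · 2.4833) = -1.0667 / 5.5897 = -0.1908
  r[C,C] = 1 (diagonal).

R is symmetric with unit diagonal. Assembling:

R = [[1, 0.6362, -0.1325],
 [0.6362, 1, -0.1908],
 [-0.1325, -0.1908, 1]]


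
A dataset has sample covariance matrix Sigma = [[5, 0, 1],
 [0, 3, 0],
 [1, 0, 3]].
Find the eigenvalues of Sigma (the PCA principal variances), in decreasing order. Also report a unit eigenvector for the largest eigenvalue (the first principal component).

Step 1 — characteristic polynomial p(λ) = det(λI - Sigma) = λ³ - tr·λ² + c_1·λ - det, where tr = trace, c_1 = sum of the principal 2×2 minors, det = det(Sigma):
  tr = 5 + 3 + 3 = 11,
  c_1 = (5·3 - (0)²) + (5·3 - (1)²) + (3·3 - (0)²) = 15 + 14 + 9 = 38,
  det = 5·(3·3 - (0)²) - (0)·((0)·3 - (0)·(1)) + (1)·((0)·(0) - 3·(1)) = 5·(9) - (0)·(0) + (1)·(-3) = 42.
  So p(λ) = λ³ - 11λ² + 38λ - 42.
Step 2 — look for an integer root (rational root theorem: any rational root is an integer divisor of 42). Testing λ = 3:
  p(3) = 27 - 99 + 114 - 42 = 0  ✓
  Dividing out (λ - 3): p(λ) = (λ - 3)(λ² - 8λ + 14).
Step 3 — remaining eigenvalues from the quadratic λ² - 8λ + 14 = 0:
  Δ = 8² - 4·14 = 64 - 56 = 8,  λ = (8 ± √8)/2 = (8 ± 2.8284)/2 ≈ 5.4142 or 2.5858.
  Sorted: λ_1 = 5.4142,  λ_2 = 3,  λ_3 = 2.5858  (check: sum = 11 = tr ✓).

Step 4 — unit eigenvector for λ_1 ≈ 5.4142: v spans the null space of (Sigma - λ_1 I), whose rows are
  r_1 = (-0.4142, 0, 1),  r_2 = (0, -2.4142, 0),  r_3 = (1, 0, -2.4142).
  v is orthogonal to every row, so take v ∝ r_1 × r_2 = ((0)·(0) - (1)·(-2.4142), (1)·(0) - (-0.4142)·(0), (-0.4142)·(-2.4142) - (0)·(0)) ≈ (2.4142, 0, 1).
  Let u = (2.4142, 0, 1).
  ||u|| = √((2.4142)² + (0)² + (1)²) = √(6.8284) ≈ 2.6131,  v_1 = u/||u|| ≈ (0.9239, 0, 0.3827) (||v_1|| = 1).

λ_1 = 5.4142,  λ_2 = 3,  λ_3 = 2.5858;  v_1 ≈ (0.9239, 0, 0.3827)


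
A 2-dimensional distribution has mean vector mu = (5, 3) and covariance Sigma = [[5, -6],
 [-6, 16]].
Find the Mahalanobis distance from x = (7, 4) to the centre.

Step 1 — centre the observation: (x - mu) = (2, 1).

Step 2 — invert Sigma. det(Sigma) = 5·16 - (-6)² = 44.
  Sigma^{-1} = (1/det) · [[d, -b], [-b, a]] = [[0.3636, 0.1364],
 [0.1364, 0.1136]].

Step 3 — form the quadratic (x - mu)^T · Sigma^{-1} · (x - mu):
  Sigma^{-1} · (x - mu) = (0.8636, 0.3864).
  (x - mu)^T · [Sigma^{-1} · (x - mu)] = (2)·(0.8636) + (1)·(0.3864) = 2.1136.

Step 4 — take square root: d = √(2.1136) ≈ 1.4538.

d(x, mu) = √(2.1136) ≈ 1.4538


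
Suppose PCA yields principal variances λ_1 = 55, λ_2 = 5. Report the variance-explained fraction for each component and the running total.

Step 1 — total variance = trace(Sigma) = Σ λ_i = 55 + 5 = 60.

Step 2 — fraction explained by component i = λ_i / Σ λ:
  PC1: 55/60 = 0.9167
  PC2: 5/60 = 0.0833

Step 3 — cumulative fraction after k components = (λ_1 + ... + λ_k) / Σ λ:
  k = 1: 55/60 = 0.9167
  k = 2: (55 + 5)/60 = 60/60 = 1

Summary (fraction, with percent):

explained: PC1 0.9167 (91.67%), PC2 0.0833 (8.33%);  cumulative: 0.9167, 1


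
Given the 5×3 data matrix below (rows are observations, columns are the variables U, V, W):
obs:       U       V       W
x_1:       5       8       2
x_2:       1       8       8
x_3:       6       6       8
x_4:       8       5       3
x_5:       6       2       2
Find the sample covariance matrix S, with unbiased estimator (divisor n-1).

Step 1 — column means:
  mean(U) = (5 + 1 + 6 + 8 + 6) / 5 = 26/5 = 5.2
  mean(V) = (8 + 8 + 6 + 5 + 2) / 5 = 29/5 = 5.8
  mean(W) = (2 + 8 + 8 + 3 + 2) / 5 = 23/5 = 4.6

Step 2 — sample covariance S[i,j] = (1/(n-1)) · Σ_k (x_{k,i} - mean_i) · (x_{k,j} - mean_j), with n-1 = 4.
  S[U,U] = ((-0.2)·(-0.2) + (-4.2)·(-4.2) + (0.8)·(0.8) + (2.8)·(2.8) + (0.8)·(0.8)) / 4 = 26.8/4 = 6.7
  S[U,V] = ((-0.2)·(2.2) + (-4.2)·(2.2) + (0.8)·(0.2) + (2.8)·(-0.8) + (0.8)·(-3.8)) / 4 = -14.8/4 = -3.7
  S[U,W] = ((-0.2)·(-2.6) + (-4.2)·(3.4) + (0.8)·(3.4) + (2.8)·(-1.6) + (0.8)·(-2.6)) / 4 = -17.6/4 = -4.4
  S[V,V] = ((2.2)·(2.2) + (2.2)·(2.2) + (0.2)·(0.2) + (-0.8)·(-0.8) + (-3.8)·(-3.8)) / 4 = 24.8/4 = 6.2
  S[V,W] = ((2.2)·(-2.6) + (2.2)·(3.4) + (0.2)·(3.4) + (-0.8)·(-1.6) + (-3.8)·(-2.6)) / 4 = 13.6/4 = 3.4
  S[W,W] = ((-2.6)·(-2.6) + (3.4)·(3.4) + (3.4)·(3.4) + (-1.6)·(-1.6) + (-2.6)·(-2.6)) / 4 = 39.2/4 = 9.8

S is symmetric (S[j,i] = S[i,j]). Assembling:

S = [[6.7, -3.7, -4.4],
 [-3.7, 6.2, 3.4],
 [-4.4, 3.4, 9.8]]


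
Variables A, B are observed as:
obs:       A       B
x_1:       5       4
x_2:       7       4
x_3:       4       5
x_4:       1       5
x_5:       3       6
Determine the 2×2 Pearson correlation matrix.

Step 1 — column means:
  mean(A) = (5 + 7 + 4 + 1 + 3) / 5 = 20/5 = 4
  mean(B) = (4 + 4 + 5 + 5 + 6) / 5 = 24/5 = 4.8

Step 2 — sample variances and covariances s[i,j] = (1/(n-1)) · Σ_k (x_{k,i} - mean_i) · (x_{k,j} - mean_j), with n-1 = 4:
  s[A,A] = ((1)·(1) + (3)·(3) + (0)·(0) + (-3)·(-3) + (-1)·(-1)) / 4 = 20/4 = 5
  s[A,B] = ((1)·(-0.8) + (3)·(-0.8) + (0)·(0.2) + (-3)·(0.2) + (-1)·(1.2)) / 4 = -5/4 = -1.25
  s[B,B] = ((-0.8)·(-0.8) + (-0.8)·(-0.8) + (0.2)·(0.2) + (0.2)·(0.2) + (1.2)·(1.2)) / 4 = 2.8/4 = 0.7
  Sample standard deviations s_i = √(s[i,i]):
  s(A) = √(5) = 2.2361
  s(B) = √(0.7) = 0.8367

Step 3 — r_{ij} = s_{ij} / (s_i · s_j):
  r[A,A] = 1 (diagonal).
  r[A,B] = -1.25 / (2.2361 · 0.8367) = -1.25 / 1.8708 = -0.6682
  r[B,B] = 1 (diagonal).

R is symmetric with unit diagonal. Assembling:

R = [[1, -0.6682],
 [-0.6682, 1]]


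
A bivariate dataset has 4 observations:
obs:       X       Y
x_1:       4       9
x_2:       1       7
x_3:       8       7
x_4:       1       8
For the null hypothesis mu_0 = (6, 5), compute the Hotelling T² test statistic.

Step 1 — sample mean vector:
  mean(X) = (4 + 1 + 8 + 1) / 4 = 14/4 = 3.5
  mean(Y) = (9 + 7 + 7 + 8) / 4 = 31/4 = 7.75
  x̄ = (3.5, 7.75),  deviation x̄ - mu_0 = (3.5, 7.75) - (6, 5) = (-2.5, 2.75).

Step 2 — sample covariance matrix, S[i,j] = (1/(n-1)) · Σ_k (x_{k,i} - mean_i) · (x_{k,j} - mean_j), divisor n-1 = 3:
  S[X,X] = ((0.5)·(0.5) + (-2.5)·(-2.5) + (4.5)·(4.5) + (-2.5)·(-2.5)) / 3 = 33/3 = 11
  S[X,Y] = ((0.5)·(1.25) + (-2.5)·(-0.75) + (4.5)·(-0.75) + (-2.5)·(0.25)) / 3 = -1.5/3 = -0.5
  S[Y,Y] = ((1.25)·(1.25) + (-0.75)·(-0.75) + (-0.75)·(-0.75) + (0.25)·(0.25)) / 3 = 2.75/3 = 0.9167
  S = [[11, -0.5],
 [-0.5, 0.9167]].

Step 3 — invert S. det(S) = 11·0.9167 - (-0.5)² = 9.8333.
  S^{-1} = (1/det) · [[d, -b], [-b, a]] = [[0.0932, 0.0508],
 [0.0508, 1.1186]].

Step 4 — quadratic form (x̄ - mu_0)^T · S^{-1} · (x̄ - mu_0):
  S^{-1} · (x̄ - mu_0) = (-0.0932, 2.9492),
  (x̄ - mu_0)^T · [...] = (-2.5)·(-0.0932) + (2.75)·(2.9492) = 8.3432.

Step 5 — scale by n: T² = 4 · 8.3432 = 33.3729.

T² ≈ 33.3729


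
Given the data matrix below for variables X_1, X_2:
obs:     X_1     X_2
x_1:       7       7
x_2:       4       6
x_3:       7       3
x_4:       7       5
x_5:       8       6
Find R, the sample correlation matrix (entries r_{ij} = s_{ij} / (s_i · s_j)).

Step 1 — column means:
  mean(X_1) = (7 + 4 + 7 + 7 + 8) / 5 = 33/5 = 6.6
  mean(X_2) = (7 + 6 + 3 + 5 + 6) / 5 = 27/5 = 5.4

Step 2 — sample variances and covariances s[i,j] = (1/(n-1)) · Σ_k (x_{k,i} - mean_i) · (x_{k,j} - mean_j), with n-1 = 4:
  s[X_1,X_1] = ((0.4)·(0.4) + (-2.6)·(-2.6) + (0.4)·(0.4) + (0.4)·(0.4) + (1.4)·(1.4)) / 4 = 9.2/4 = 2.3
  s[X_1,X_2] = ((0.4)·(1.6) + (-2.6)·(0.6) + (0.4)·(-2.4) + (0.4)·(-0.4) + (1.4)·(0.6)) / 4 = -1.2/4 = -0.3
  s[X_2,X_2] = ((1.6)·(1.6) + (0.6)·(0.6) + (-2.4)·(-2.4) + (-0.4)·(-0.4) + (0.6)·(0.6)) / 4 = 9.2/4 = 2.3
  Sample standard deviations s_i = √(s[i,i]):
  s(X_1) = √(2.3) = 1.5166
  s(X_2) = √(2.3) = 1.5166

Step 3 — r_{ij} = s_{ij} / (s_i · s_j):
  r[X_1,X_1] = 1 (diagonal).
  r[X_1,X_2] = -0.3 / (1.5166 · 1.5166) = -0.3 / 2.3 = -0.1304
  r[X_2,X_2] = 1 (diagonal).

R is symmetric with unit diagonal. Assembling:

R = [[1, -0.1304],
 [-0.1304, 1]]


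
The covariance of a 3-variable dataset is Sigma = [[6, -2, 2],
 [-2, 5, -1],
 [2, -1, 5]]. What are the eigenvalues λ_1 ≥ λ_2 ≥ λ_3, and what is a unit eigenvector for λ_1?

Step 1 — characteristic polynomial p(λ) = det(λI - Sigma) = λ³ - tr·λ² + c_1·λ - det, where tr = trace, c_1 = sum of the principal 2×2 minors, det = det(Sigma):
  tr = 6 + 5 + 5 = 16,
  c_1 = (6·5 - (-2)²) + (6·5 - (2)²) + (5·5 - (-1)²) = 26 + 26 + 24 = 76,
  det = 6·(5·5 - (-1)²) - (-2)·((-2)·5 - (-1)·(2)) + (2)·((-2)·(-1) - 5·(2)) = 6·(24) - (-2)·(-8) + (2)·(-8) = 112.
  So p(λ) = λ³ - 16λ² + 76λ - 112.
Step 2 — look for an integer root (rational root theorem: any rational root is an integer divisor of 112). Testing λ = 4:
  p(4) = 64 - 256 + 304 - 112 = 0  ✓
  Dividing out (λ - 4): p(λ) = (λ - 4)(λ² - 12λ + 28).
Step 3 — remaining eigenvalues from the quadratic λ² - 12λ + 28 = 0:
  Δ = 12² - 4·28 = 144 - 112 = 32,  λ = (12 ± √32)/2 = (12 ± 5.6569)/2 ≈ 8.8284 or 3.1716.
  Sorted: λ_1 = 8.8284,  λ_2 = 4,  λ_3 = 3.1716  (check: sum = 16 = tr ✓).

Step 4 — unit eigenvector for λ_1 ≈ 8.8284: v spans the null space of (Sigma - λ_1 I), whose rows are
  r_1 = (-2.8284, -2, 2),  r_2 = (-2, -3.8284, -1),  r_3 = (2, -1, -3.8284).
  v is orthogonal to every row, so take v ∝ r_1 × r_2 = ((-2)·(-1) - (2)·(-3.8284), (2)·(-2) - (-2.8284)·(-1), (-2.8284)·(-3.8284) - (-2)·(-2)) ≈ (9.6569, -6.8284, 6.8284).
  Let u = (9.6569, -6.8284, 6.8284).
  ||u|| = √((9.6569)² + (-6.8284)² + (6.8284)²) = √(186.5097) ≈ 13.6569,  v_1 = u/||u|| ≈ (0.7071, -0.5, 0.5) (||v_1|| = 1).

λ_1 = 8.8284,  λ_2 = 4,  λ_3 = 3.1716;  v_1 ≈ (0.7071, -0.5, 0.5)


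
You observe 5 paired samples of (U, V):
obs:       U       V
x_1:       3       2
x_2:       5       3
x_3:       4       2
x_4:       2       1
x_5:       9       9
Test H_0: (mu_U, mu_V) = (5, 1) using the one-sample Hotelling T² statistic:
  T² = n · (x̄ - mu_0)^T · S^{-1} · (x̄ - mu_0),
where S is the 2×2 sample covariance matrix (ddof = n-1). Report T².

Step 1 — sample mean vector:
  mean(U) = (3 + 5 + 4 + 2 + 9) / 5 = 23/5 = 4.6
  mean(V) = (2 + 3 + 2 + 1 + 9) / 5 = 17/5 = 3.4
  x̄ = (4.6, 3.4),  deviation x̄ - mu_0 = (4.6, 3.4) - (5, 1) = (-0.4, 2.4).

Step 2 — sample covariance matrix, S[i,j] = (1/(n-1)) · Σ_k (x_{k,i} - mean_i) · (x_{k,j} - mean_j), divisor n-1 = 4:
  S[U,U] = ((-1.6)·(-1.6) + (0.4)·(0.4) + (-0.6)·(-0.6) + (-2.6)·(-2.6) + (4.4)·(4.4)) / 4 = 29.2/4 = 7.3
  S[U,V] = ((-1.6)·(-1.4) + (0.4)·(-0.4) + (-0.6)·(-1.4) + (-2.6)·(-2.4) + (4.4)·(5.6)) / 4 = 33.8/4 = 8.45
  S[V,V] = ((-1.4)·(-1.4) + (-0.4)·(-0.4) + (-1.4)·(-1.4) + (-2.4)·(-2.4) + (5.6)·(5.6)) / 4 = 41.2/4 = 10.3
  S = [[7.3, 8.45],
 [8.45, 10.3]].

Step 3 — invert S. det(S) = 7.3·10.3 - (8.45)² = 3.7875.
  S^{-1} = (1/det) · [[d, -b], [-b, a]] = [[2.7195, -2.231],
 [-2.231, 1.9274]].

Step 4 — quadratic form (x̄ - mu_0)^T · S^{-1} · (x̄ - mu_0):
  S^{-1} · (x̄ - mu_0) = (-6.4422, 5.5182),
  (x̄ - mu_0)^T · [...] = (-0.4)·(-6.4422) + (2.4)·(5.5182) = 15.8205.

Step 5 — scale by n: T² = 5 · 15.8205 = 79.1023.

T² ≈ 79.1023


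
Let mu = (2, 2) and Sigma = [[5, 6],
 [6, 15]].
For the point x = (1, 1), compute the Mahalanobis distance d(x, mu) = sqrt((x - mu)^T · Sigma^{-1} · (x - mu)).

Step 1 — centre the observation: (x - mu) = (-1, -1).

Step 2 — invert Sigma. det(Sigma) = 5·15 - (6)² = 39.
  Sigma^{-1} = (1/det) · [[d, -b], [-b, a]] = [[0.3846, -0.1538],
 [-0.1538, 0.1282]].

Step 3 — form the quadratic (x - mu)^T · Sigma^{-1} · (x - mu):
  Sigma^{-1} · (x - mu) = (-0.2308, 0.0256).
  (x - mu)^T · [Sigma^{-1} · (x - mu)] = (-1)·(-0.2308) + (-1)·(0.0256) = 0.2051.

Step 4 — take square root: d = √(0.2051) ≈ 0.4529.

d(x, mu) = √(0.2051) ≈ 0.4529


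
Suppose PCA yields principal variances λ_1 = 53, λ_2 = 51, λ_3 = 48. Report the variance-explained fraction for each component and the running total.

Step 1 — total variance = trace(Sigma) = Σ λ_i = 53 + 51 + 48 = 152.

Step 2 — fraction explained by component i = λ_i / Σ λ:
  PC1: 53/152 = 0.3487
  PC2: 51/152 = 0.3355
  PC3: 48/152 = 0.3158

Step 3 — cumulative fraction after k components = (λ_1 + ... + λ_k) / Σ λ:
  k = 1: 53/152 = 0.3487
  k = 2: (53 + 51)/152 = 104/152 = 0.6842
  k = 3: (53 + 51 + 48)/152 = 152/152 = 1

Summary (fraction, with percent):

explained: PC1 0.3487 (34.87%), PC2 0.3355 (33.55%), PC3 0.3158 (31.58%);  cumulative: 0.3487, 0.6842, 1


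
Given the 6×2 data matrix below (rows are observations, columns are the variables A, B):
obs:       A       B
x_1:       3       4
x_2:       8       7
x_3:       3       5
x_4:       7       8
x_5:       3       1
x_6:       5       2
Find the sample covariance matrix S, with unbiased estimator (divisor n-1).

Step 1 — column means:
  mean(A) = (3 + 8 + 3 + 7 + 3 + 5) / 6 = 29/6 = 4.8333
  mean(B) = (4 + 7 + 5 + 8 + 1 + 2) / 6 = 27/6 = 4.5

Step 2 — sample covariance S[i,j] = (1/(n-1)) · Σ_k (x_{k,i} - mean_i) · (x_{k,j} - mean_j), with n-1 = 5.
  S[A,A] = ((-1.8333)·(-1.8333) + (3.1667)·(3.1667) + (-1.8333)·(-1.8333) + (2.1667)·(2.1667) + (-1.8333)·(-1.8333) + (0.1667)·(0.1667)) / 5 = 24.8333/5 = 4.9667
  S[A,B] = ((-1.8333)·(-0.5) + (3.1667)·(2.5) + (-1.8333)·(0.5) + (2.1667)·(3.5) + (-1.8333)·(-3.5) + (0.1667)·(-2.5)) / 5 = 21.5/5 = 4.3
  S[B,B] = ((-0.5)·(-0.5) + (2.5)·(2.5) + (0.5)·(0.5) + (3.5)·(3.5) + (-3.5)·(-3.5) + (-2.5)·(-2.5)) / 5 = 37.5/5 = 7.5

S is symmetric (S[j,i] = S[i,j]). Assembling:

S = [[4.9667, 4.3],
 [4.3, 7.5]]


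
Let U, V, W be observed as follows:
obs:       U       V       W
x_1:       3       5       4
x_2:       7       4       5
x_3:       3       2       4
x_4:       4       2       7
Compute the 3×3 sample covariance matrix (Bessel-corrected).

Step 1 — column means:
  mean(U) = (3 + 7 + 3 + 4) / 4 = 17/4 = 4.25
  mean(V) = (5 + 4 + 2 + 2) / 4 = 13/4 = 3.25
  mean(W) = (4 + 5 + 4 + 7) / 4 = 20/4 = 5

Step 2 — sample covariance S[i,j] = (1/(n-1)) · Σ_k (x_{k,i} - mean_i) · (x_{k,j} - mean_j), with n-1 = 3.
  S[U,U] = ((-1.25)·(-1.25) + (2.75)·(2.75) + (-1.25)·(-1.25) + (-0.25)·(-0.25)) / 3 = 10.75/3 = 3.5833
  S[U,V] = ((-1.25)·(1.75) + (2.75)·(0.75) + (-1.25)·(-1.25) + (-0.25)·(-1.25)) / 3 = 1.75/3 = 0.5833
  S[U,W] = ((-1.25)·(-1) + (2.75)·(0) + (-1.25)·(-1) + (-0.25)·(2)) / 3 = 2/3 = 0.6667
  S[V,V] = ((1.75)·(1.75) + (0.75)·(0.75) + (-1.25)·(-1.25) + (-1.25)·(-1.25)) / 3 = 6.75/3 = 2.25
  S[V,W] = ((1.75)·(-1) + (0.75)·(0) + (-1.25)·(-1) + (-1.25)·(2)) / 3 = -3/3 = -1
  S[W,W] = ((-1)·(-1) + (0)·(0) + (-1)·(-1) + (2)·(2)) / 3 = 6/3 = 2

S is symmetric (S[j,i] = S[i,j]). Assembling:

S = [[3.5833, 0.5833, 0.6667],
 [0.5833, 2.25, -1],
 [0.6667, -1, 2]]


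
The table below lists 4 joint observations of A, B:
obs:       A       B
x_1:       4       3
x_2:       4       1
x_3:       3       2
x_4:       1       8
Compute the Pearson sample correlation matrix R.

Step 1 — column means:
  mean(A) = (4 + 4 + 3 + 1) / 4 = 12/4 = 3
  mean(B) = (3 + 1 + 2 + 8) / 4 = 14/4 = 3.5

Step 2 — sample variances and covariances s[i,j] = (1/(n-1)) · Σ_k (x_{k,i} - mean_i) · (x_{k,j} - mean_j), with n-1 = 3:
  s[A,A] = ((1)·(1) + (1)·(1) + (0)·(0) + (-2)·(-2)) / 3 = 6/3 = 2
  s[A,B] = ((1)·(-0.5) + (1)·(-2.5) + (0)·(-1.5) + (-2)·(4.5)) / 3 = -12/3 = -4
  s[B,B] = ((-0.5)·(-0.5) + (-2.5)·(-2.5) + (-1.5)·(-1.5) + (4.5)·(4.5)) / 3 = 29/3 = 9.6667
  Sample standard deviations s_i = √(s[i,i]):
  s(A) = √(2) = 1.4142
  s(B) = √(9.6667) = 3.1091

Step 3 — r_{ij} = s_{ij} / (s_i · s_j):
  r[A,A] = 1 (diagonal).
  r[A,B] = -4 / (1.4142 · 3.1091) = -4 / 4.397 = -0.9097
  r[B,B] = 1 (diagonal).

R is symmetric with unit diagonal. Assembling:

R = [[1, -0.9097],
 [-0.9097, 1]]


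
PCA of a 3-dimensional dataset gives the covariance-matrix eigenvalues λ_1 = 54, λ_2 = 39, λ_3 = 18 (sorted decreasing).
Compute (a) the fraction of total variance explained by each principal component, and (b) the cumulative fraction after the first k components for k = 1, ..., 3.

Step 1 — total variance = trace(Sigma) = Σ λ_i = 54 + 39 + 18 = 111.

Step 2 — fraction explained by component i = λ_i / Σ λ:
  PC1: 54/111 = 0.4865
  PC2: 39/111 = 0.3514
  PC3: 18/111 = 0.1622

Step 3 — cumulative fraction after k components = (λ_1 + ... + λ_k) / Σ λ:
  k = 1: 54/111 = 0.4865
  k = 2: (54 + 39)/111 = 93/111 = 0.8378
  k = 3: (54 + 39 + 18)/111 = 111/111 = 1

Summary (fraction, with percent):

explained: PC1 0.4865 (48.65%), PC2 0.3514 (35.14%), PC3 0.1622 (16.22%);  cumulative: 0.4865, 0.8378, 1


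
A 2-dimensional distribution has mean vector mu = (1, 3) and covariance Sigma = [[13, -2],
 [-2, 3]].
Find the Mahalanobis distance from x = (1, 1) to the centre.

Step 1 — centre the observation: (x - mu) = (0, -2).

Step 2 — invert Sigma. det(Sigma) = 13·3 - (-2)² = 35.
  Sigma^{-1} = (1/det) · [[d, -b], [-b, a]] = [[0.0857, 0.0571],
 [0.0571, 0.3714]].

Step 3 — form the quadratic (x - mu)^T · Sigma^{-1} · (x - mu):
  Sigma^{-1} · (x - mu) = (-0.1143, -0.7429).
  (x - mu)^T · [Sigma^{-1} · (x - mu)] = (0)·(-0.1143) + (-2)·(-0.7429) = 1.4857.

Step 4 — take square root: d = √(1.4857) ≈ 1.2189.

d(x, mu) = √(1.4857) ≈ 1.2189


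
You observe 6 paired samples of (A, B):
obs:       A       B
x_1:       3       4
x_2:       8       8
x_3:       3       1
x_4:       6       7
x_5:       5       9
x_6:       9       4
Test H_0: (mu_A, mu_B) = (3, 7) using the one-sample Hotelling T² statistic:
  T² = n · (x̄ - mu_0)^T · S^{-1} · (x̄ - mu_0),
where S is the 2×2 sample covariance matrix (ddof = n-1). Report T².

Step 1 — sample mean vector:
  mean(A) = (3 + 8 + 3 + 6 + 5 + 9) / 6 = 34/6 = 5.6667
  mean(B) = (4 + 8 + 1 + 7 + 9 + 4) / 6 = 33/6 = 5.5
  x̄ = (5.6667, 5.5),  deviation x̄ - mu_0 = (5.6667, 5.5) - (3, 7) = (2.6667, -1.5).

Step 2 — sample covariance matrix, S[i,j] = (1/(n-1)) · Σ_k (x_{k,i} - mean_i) · (x_{k,j} - mean_j), divisor n-1 = 5:
  S[A,A] = ((-2.6667)·(-2.6667) + (2.3333)·(2.3333) + (-2.6667)·(-2.6667) + (0.3333)·(0.3333) + (-0.6667)·(-0.6667) + (3.3333)·(3.3333)) / 5 = 31.3333/5 = 6.2667
  S[A,B] = ((-2.6667)·(-1.5) + (2.3333)·(2.5) + (-2.6667)·(-4.5) + (0.3333)·(1.5) + (-0.6667)·(3.5) + (3.3333)·(-1.5)) / 5 = 15/5 = 3
  S[B,B] = ((-1.5)·(-1.5) + (2.5)·(2.5) + (-4.5)·(-4.5) + (1.5)·(1.5) + (3.5)·(3.5) + (-1.5)·(-1.5)) / 5 = 45.5/5 = 9.1
  S = [[6.2667, 3],
 [3, 9.1]].

Step 3 — invert S. det(S) = 6.2667·9.1 - (3)² = 48.0267.
  S^{-1} = (1/det) · [[d, -b], [-b, a]] = [[0.1895, -0.0625],
 [-0.0625, 0.1305]].

Step 4 — quadratic form (x̄ - mu_0)^T · S^{-1} · (x̄ - mu_0):
  S^{-1} · (x̄ - mu_0) = (0.599, -0.3623),
  (x̄ - mu_0)^T · [...] = (2.6667)·(0.599) + (-1.5)·(-0.3623) = 2.1407.

Step 5 — scale by n: T² = 6 · 2.1407 = 12.8443.

T² ≈ 12.8443


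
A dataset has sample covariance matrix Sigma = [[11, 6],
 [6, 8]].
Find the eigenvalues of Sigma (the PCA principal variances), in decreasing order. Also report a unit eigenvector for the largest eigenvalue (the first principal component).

Step 1 — characteristic polynomial of 2×2 Sigma:
  det(Sigma - λI) = λ² - trace · λ + det = 0.
  trace = 11 + 8 = 19, det = 11·8 - (6)² = 52.
Step 2 — discriminant:
  Δ = trace² - 4·det = 361 - 208 = 153.
Step 3 — eigenvalues:
  λ = (trace ± √Δ)/2 = (19 ± 12.3693)/2,
  λ_1 = 15.6847,  λ_2 = 3.3153.

Step 4 — unit eigenvector for λ_1: solve (Sigma - λ_1 I)v = 0. First row:
  (11 - 15.6847)·v_x + (6)·v_y = 0, i.e. (-4.6847)·v_x + (6)·v_y = 0,
  so v ∝ (b, λ_1 - a) = (6, 4.6847) = u.
  ||u|| = √((6)² + (4.6847)²) = √(57.946) ≈ 7.6122,
  v_1 = u/||u|| ≈ (0.7882, 0.6154) (||v_1|| = 1).

λ_1 = 15.6847,  λ_2 = 3.3153;  v_1 ≈ (0.7882, 0.6154)


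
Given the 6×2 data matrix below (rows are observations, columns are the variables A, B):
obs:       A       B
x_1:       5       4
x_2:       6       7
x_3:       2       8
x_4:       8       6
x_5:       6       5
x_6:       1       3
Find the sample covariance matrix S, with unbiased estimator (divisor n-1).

Step 1 — column means:
  mean(A) = (5 + 6 + 2 + 8 + 6 + 1) / 6 = 28/6 = 4.6667
  mean(B) = (4 + 7 + 8 + 6 + 5 + 3) / 6 = 33/6 = 5.5

Step 2 — sample covariance S[i,j] = (1/(n-1)) · Σ_k (x_{k,i} - mean_i) · (x_{k,j} - mean_j), with n-1 = 5.
  S[A,A] = ((0.3333)·(0.3333) + (1.3333)·(1.3333) + (-2.6667)·(-2.6667) + (3.3333)·(3.3333) + (1.3333)·(1.3333) + (-3.6667)·(-3.6667)) / 5 = 35.3333/5 = 7.0667
  S[A,B] = ((0.3333)·(-1.5) + (1.3333)·(1.5) + (-2.6667)·(2.5) + (3.3333)·(0.5) + (1.3333)·(-0.5) + (-3.6667)·(-2.5)) / 5 = 5/5 = 1
  S[B,B] = ((-1.5)·(-1.5) + (1.5)·(1.5) + (2.5)·(2.5) + (0.5)·(0.5) + (-0.5)·(-0.5) + (-2.5)·(-2.5)) / 5 = 17.5/5 = 3.5

S is symmetric (S[j,i] = S[i,j]). Assembling:

S = [[7.0667, 1],
 [1, 3.5]]


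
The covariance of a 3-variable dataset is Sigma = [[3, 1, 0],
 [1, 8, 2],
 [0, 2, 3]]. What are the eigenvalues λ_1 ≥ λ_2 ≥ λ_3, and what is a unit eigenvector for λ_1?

Step 1 — characteristic polynomial p(λ) = det(λI - Sigma) = λ³ - tr·λ² + c_1·λ - det, where tr = trace, c_1 = sum of the principal 2×2 minors, det = det(Sigma):
  tr = 3 + 8 + 3 = 14,
  c_1 = (3·8 - (1)²) + (3·3 - (0)²) + (8·3 - (2)²) = 23 + 9 + 20 = 52,
  det = 3·(8·3 - (2)²) - (1)·((1)·3 - (2)·(0)) + (0)·((1)·(2) - 8·(0)) = 3·(20) - (1)·(3) + (0)·(2) = 57.
  So p(λ) = λ³ - 14λ² + 52λ - 57.
Step 2 — look for an integer root (rational root theorem: any rational root is an integer divisor of 57). Testing λ = 3:
  p(3) = 27 - 126 + 156 - 57 = 0  ✓
  Dividing out (λ - 3): p(λ) = (λ - 3)(λ² - 11λ + 19).
Step 3 — remaining eigenvalues from the quadratic λ² - 11λ + 19 = 0:
  Δ = 11² - 4·19 = 121 - 76 = 45,  λ = (11 ± √45)/2 = (11 ± 6.7082)/2 ≈ 8.8541 or 2.1459.
  Sorted: λ_1 = 8.8541,  λ_2 = 3,  λ_3 = 2.1459  (check: sum = 14 = tr ✓).

Step 4 — unit eigenvector for λ_1 ≈ 8.8541: v spans the null space of (Sigma - λ_1 I), whose rows are
  r_1 = (-5.8541, 1, 0),  r_2 = (1, -0.8541, 2),  r_3 = (0, 2, -5.8541).
  v is orthogonal to every row, so take v ∝ r_1 × r_2 = ((1)·(2) - (0)·(-0.8541), (0)·(1) - (-5.8541)·(2), (-5.8541)·(-0.8541) - (1)·(1)) ≈ (2, 11.7082, 4).
  Let u = (2, 11.7082, 4).
  ||u|| = √((2)² + (11.7082)² + (4)²) = √(157.082) ≈ 12.5332,  v_1 = u/||u|| ≈ (0.1596, 0.9342, 0.3192) (||v_1|| = 1).

λ_1 = 8.8541,  λ_2 = 3,  λ_3 = 2.1459;  v_1 ≈ (0.1596, 0.9342, 0.3192)


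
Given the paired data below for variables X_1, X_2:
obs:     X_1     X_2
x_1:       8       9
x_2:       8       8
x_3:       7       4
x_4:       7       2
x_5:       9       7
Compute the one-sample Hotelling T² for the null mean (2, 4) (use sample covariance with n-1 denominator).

Step 1 — sample mean vector:
  mean(X_1) = (8 + 8 + 7 + 7 + 9) / 5 = 39/5 = 7.8
  mean(X_2) = (9 + 8 + 4 + 2 + 7) / 5 = 30/5 = 6
  x̄ = (7.8, 6),  deviation x̄ - mu_0 = (7.8, 6) - (2, 4) = (5.8, 2).

Step 2 — sample covariance matrix, S[i,j] = (1/(n-1)) · Σ_k (x_{k,i} - mean_i) · (x_{k,j} - mean_j), divisor n-1 = 4:
  S[X_1,X_1] = ((0.2)·(0.2) + (0.2)·(0.2) + (-0.8)·(-0.8) + (-0.8)·(-0.8) + (1.2)·(1.2)) / 4 = 2.8/4 = 0.7
  S[X_1,X_2] = ((0.2)·(3) + (0.2)·(2) + (-0.8)·(-2) + (-0.8)·(-4) + (1.2)·(1)) / 4 = 7/4 = 1.75
  S[X_2,X_2] = ((3)·(3) + (2)·(2) + (-2)·(-2) + (-4)·(-4) + (1)·(1)) / 4 = 34/4 = 8.5
  S = [[0.7, 1.75],
 [1.75, 8.5]].

Step 3 — invert S. det(S) = 0.7·8.5 - (1.75)² = 2.8875.
  S^{-1} = (1/det) · [[d, -b], [-b, a]] = [[2.9437, -0.6061],
 [-0.6061, 0.2424]].

Step 4 — quadratic form (x̄ - mu_0)^T · S^{-1} · (x̄ - mu_0):
  S^{-1} · (x̄ - mu_0) = (15.8615, -3.0303),
  (x̄ - mu_0)^T · [...] = (5.8)·(15.8615) + (2)·(-3.0303) = 85.9359.

Step 5 — scale by n: T² = 5 · 85.9359 = 429.6797.

T² ≈ 429.6797


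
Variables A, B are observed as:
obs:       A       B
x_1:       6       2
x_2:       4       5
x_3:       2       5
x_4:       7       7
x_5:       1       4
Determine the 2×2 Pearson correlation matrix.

Step 1 — column means:
  mean(A) = (6 + 4 + 2 + 7 + 1) / 5 = 20/5 = 4
  mean(B) = (2 + 5 + 5 + 7 + 4) / 5 = 23/5 = 4.6

Step 2 — sample variances and covariances s[i,j] = (1/(n-1)) · Σ_k (x_{k,i} - mean_i) · (x_{k,j} - mean_j), with n-1 = 4:
  s[A,A] = ((2)·(2) + (0)·(0) + (-2)·(-2) + (3)·(3) + (-3)·(-3)) / 4 = 26/4 = 6.5
  s[A,B] = ((2)·(-2.6) + (0)·(0.4) + (-2)·(0.4) + (3)·(2.4) + (-3)·(-0.6)) / 4 = 3/4 = 0.75
  s[B,B] = ((-2.6)·(-2.6) + (0.4)·(0.4) + (0.4)·(0.4) + (2.4)·(2.4) + (-0.6)·(-0.6)) / 4 = 13.2/4 = 3.3
  Sample standard deviations s_i = √(s[i,i]):
  s(A) = √(6.5) = 2.5495
  s(B) = √(3.3) = 1.8166

Step 3 — r_{ij} = s_{ij} / (s_i · s_j):
  r[A,A] = 1 (diagonal).
  r[A,B] = 0.75 / (2.5495 · 1.8166) = 0.75 / 4.6314 = 0.1619
  r[B,B] = 1 (diagonal).

R is symmetric with unit diagonal. Assembling:

R = [[1, 0.1619],
 [0.1619, 1]]


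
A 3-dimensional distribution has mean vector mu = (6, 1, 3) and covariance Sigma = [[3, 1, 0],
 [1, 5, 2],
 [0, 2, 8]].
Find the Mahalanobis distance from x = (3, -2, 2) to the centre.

Step 1 — centre the observation: (x - mu) = (-3, -3, -1).

Step 2 — invert Sigma (cofactor / det for 3×3, or solve directly):
  Sigma^{-1} = [[0.36, -0.08, 0.02],
 [-0.08, 0.24, -0.06],
 [0.02, -0.06, 0.14]].

Step 3 — form the quadratic (x - mu)^T · Sigma^{-1} · (x - mu):
  Sigma^{-1} · (x - mu) = (-0.86, -0.42, -0.02).
  (x - mu)^T · [Sigma^{-1} · (x - mu)] = (-3)·(-0.86) + (-3)·(-0.42) + (-1)·(-0.02) = 3.86.

Step 4 — take square root: d = √(3.86) ≈ 1.9647.

d(x, mu) = √(3.86) ≈ 1.9647


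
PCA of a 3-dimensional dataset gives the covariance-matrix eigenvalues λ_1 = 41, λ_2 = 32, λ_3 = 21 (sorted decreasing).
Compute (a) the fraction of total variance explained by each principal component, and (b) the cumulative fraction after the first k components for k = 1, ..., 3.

Step 1 — total variance = trace(Sigma) = Σ λ_i = 41 + 32 + 21 = 94.

Step 2 — fraction explained by component i = λ_i / Σ λ:
  PC1: 41/94 = 0.4362
  PC2: 32/94 = 0.3404
  PC3: 21/94 = 0.2234

Step 3 — cumulative fraction after k components = (λ_1 + ... + λ_k) / Σ λ:
  k = 1: 41/94 = 0.4362
  k = 2: (41 + 32)/94 = 73/94 = 0.7766
  k = 3: (41 + 32 + 21)/94 = 94/94 = 1

Summary (fraction, with percent):

explained: PC1 0.4362 (43.62%), PC2 0.3404 (34.04%), PC3 0.2234 (22.34%);  cumulative: 0.4362, 0.7766, 1


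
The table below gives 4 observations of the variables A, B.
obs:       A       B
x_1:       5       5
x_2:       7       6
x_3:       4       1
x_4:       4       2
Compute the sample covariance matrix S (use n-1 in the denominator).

Step 1 — column means:
  mean(A) = (5 + 7 + 4 + 4) / 4 = 20/4 = 5
  mean(B) = (5 + 6 + 1 + 2) / 4 = 14/4 = 3.5

Step 2 — sample covariance S[i,j] = (1/(n-1)) · Σ_k (x_{k,i} - mean_i) · (x_{k,j} - mean_j), with n-1 = 3.
  S[A,A] = ((0)·(0) + (2)·(2) + (-1)·(-1) + (-1)·(-1)) / 3 = 6/3 = 2
  S[A,B] = ((0)·(1.5) + (2)·(2.5) + (-1)·(-2.5) + (-1)·(-1.5)) / 3 = 9/3 = 3
  S[B,B] = ((1.5)·(1.5) + (2.5)·(2.5) + (-2.5)·(-2.5) + (-1.5)·(-1.5)) / 3 = 17/3 = 5.6667

S is symmetric (S[j,i] = S[i,j]). Assembling:

S = [[2, 3],
 [3, 5.6667]]


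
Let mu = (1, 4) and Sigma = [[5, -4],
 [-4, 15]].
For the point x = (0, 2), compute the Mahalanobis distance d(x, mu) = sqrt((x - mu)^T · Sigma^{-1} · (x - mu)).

Step 1 — centre the observation: (x - mu) = (-1, -2).

Step 2 — invert Sigma. det(Sigma) = 5·15 - (-4)² = 59.
  Sigma^{-1} = (1/det) · [[d, -b], [-b, a]] = [[0.2542, 0.0678],
 [0.0678, 0.0847]].

Step 3 — form the quadratic (x - mu)^T · Sigma^{-1} · (x - mu):
  Sigma^{-1} · (x - mu) = (-0.3898, -0.2373).
  (x - mu)^T · [Sigma^{-1} · (x - mu)] = (-1)·(-0.3898) + (-2)·(-0.2373) = 0.8644.

Step 4 — take square root: d = √(0.8644) ≈ 0.9297.

d(x, mu) = √(0.8644) ≈ 0.9297


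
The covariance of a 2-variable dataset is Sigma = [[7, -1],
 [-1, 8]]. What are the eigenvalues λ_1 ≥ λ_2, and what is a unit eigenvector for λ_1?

Step 1 — characteristic polynomial of 2×2 Sigma:
  det(Sigma - λI) = λ² - trace · λ + det = 0.
  trace = 7 + 8 = 15, det = 7·8 - (-1)² = 55.
Step 2 — discriminant:
  Δ = trace² - 4·det = 225 - 220 = 5.
Step 3 — eigenvalues:
  λ = (trace ± √Δ)/2 = (15 ± 2.2361)/2,
  λ_1 = 8.618,  λ_2 = 6.382.

Step 4 — unit eigenvector for λ_1: solve (Sigma - λ_1 I)v = 0. First row:
  (7 - 8.618)·v_x + (-1)·v_y = 0, i.e. (-1.618)·v_x + (-1)·v_y = 0,
  so v ∝ (b, λ_1 - a) = (-1, 1.618); multiply by -1 so the first entry is positive: u = (1, -1.618).
  ||u|| = √((1)² + (-1.618)²) = √(3.618) ≈ 1.9021,
  v_1 = u/||u|| ≈ (0.5257, -0.8507) (||v_1|| = 1).

λ_1 = 8.618,  λ_2 = 6.382;  v_1 ≈ (0.5257, -0.8507)


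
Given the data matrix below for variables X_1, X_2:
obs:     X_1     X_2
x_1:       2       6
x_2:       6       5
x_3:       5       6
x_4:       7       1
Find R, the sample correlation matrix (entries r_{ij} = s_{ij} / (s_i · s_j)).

Step 1 — column means:
  mean(X_1) = (2 + 6 + 5 + 7) / 4 = 20/4 = 5
  mean(X_2) = (6 + 5 + 6 + 1) / 4 = 18/4 = 4.5

Step 2 — sample variances and covariances s[i,j] = (1/(n-1)) · Σ_k (x_{k,i} - mean_i) · (x_{k,j} - mean_j), with n-1 = 3:
  s[X_1,X_1] = ((-3)·(-3) + (1)·(1) + (0)·(0) + (2)·(2)) / 3 = 14/3 = 4.6667
  s[X_1,X_2] = ((-3)·(1.5) + (1)·(0.5) + (0)·(1.5) + (2)·(-3.5)) / 3 = -11/3 = -3.6667
  s[X_2,X_2] = ((1.5)·(1.5) + (0.5)·(0.5) + (1.5)·(1.5) + (-3.5)·(-3.5)) / 3 = 17/3 = 5.6667
  Sample standard deviations s_i = √(s[i,i]):
  s(X_1) = √(4.6667) = 2.1602
  s(X_2) = √(5.6667) = 2.3805

Step 3 — r_{ij} = s_{ij} / (s_i · s_j):
  r[X_1,X_1] = 1 (diagonal).
  r[X_1,X_2] = -3.6667 / (2.1602 · 2.3805) = -3.6667 / 5.1424 = -0.713
  r[X_2,X_2] = 1 (diagonal).

R is symmetric with unit diagonal. Assembling:

R = [[1, -0.713],
 [-0.713, 1]]
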